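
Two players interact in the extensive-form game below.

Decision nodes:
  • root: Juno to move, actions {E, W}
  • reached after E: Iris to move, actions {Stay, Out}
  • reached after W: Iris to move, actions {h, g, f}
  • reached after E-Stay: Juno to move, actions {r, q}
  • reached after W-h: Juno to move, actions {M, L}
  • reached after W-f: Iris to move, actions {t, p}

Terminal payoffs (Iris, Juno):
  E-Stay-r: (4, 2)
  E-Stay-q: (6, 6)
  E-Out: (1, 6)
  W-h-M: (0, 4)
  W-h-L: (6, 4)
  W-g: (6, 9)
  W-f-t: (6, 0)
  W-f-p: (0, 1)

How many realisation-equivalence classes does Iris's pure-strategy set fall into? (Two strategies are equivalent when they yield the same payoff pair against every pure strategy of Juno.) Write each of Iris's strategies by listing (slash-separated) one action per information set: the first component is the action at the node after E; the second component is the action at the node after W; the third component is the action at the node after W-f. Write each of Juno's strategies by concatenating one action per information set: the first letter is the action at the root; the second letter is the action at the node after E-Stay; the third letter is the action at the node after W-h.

Iris has 12 pure strategies: Stay/h/t, Stay/h/p, Stay/g/t, Stay/g/p, Stay/f/t, Stay/f/p, Out/h/t, Out/h/p, Out/g/t, Out/g/p, Out/f/t, Out/f/p. Columns: ErM, ErL, EqM, EqL, WrM, WrL, WqM, WqL.
{Stay/h/t, Stay/h/p} → row (4,2) (4,2) (6,6) (6,6) (0,4) (6,4) (0,4) (6,4)
{Stay/g/t, Stay/g/p} → row (4,2) (4,2) (6,6) (6,6) (6,9) (6,9) (6,9) (6,9)
{Stay/f/t} → row (4,2) (4,2) (6,6) (6,6) (6,0) (6,0) (6,0) (6,0)
{Stay/f/p} → row (4,2) (4,2) (6,6) (6,6) (0,1) (0,1) (0,1) (0,1)
{Out/h/t, Out/h/p} → row (1,6) (1,6) (1,6) (1,6) (0,4) (6,4) (0,4) (6,4)
{Out/g/t, Out/g/p} → row (1,6) (1,6) (1,6) (1,6) (6,9) (6,9) (6,9) (6,9)
{Out/f/t} → row (1,6) (1,6) (1,6) (1,6) (6,0) (6,0) (6,0) (6,0)
{Out/f/p} → row (1,6) (1,6) (1,6) (1,6) (0,1) (0,1) (0,1) (0,1)
That's 8 distinct rows out of 12 strategies.

8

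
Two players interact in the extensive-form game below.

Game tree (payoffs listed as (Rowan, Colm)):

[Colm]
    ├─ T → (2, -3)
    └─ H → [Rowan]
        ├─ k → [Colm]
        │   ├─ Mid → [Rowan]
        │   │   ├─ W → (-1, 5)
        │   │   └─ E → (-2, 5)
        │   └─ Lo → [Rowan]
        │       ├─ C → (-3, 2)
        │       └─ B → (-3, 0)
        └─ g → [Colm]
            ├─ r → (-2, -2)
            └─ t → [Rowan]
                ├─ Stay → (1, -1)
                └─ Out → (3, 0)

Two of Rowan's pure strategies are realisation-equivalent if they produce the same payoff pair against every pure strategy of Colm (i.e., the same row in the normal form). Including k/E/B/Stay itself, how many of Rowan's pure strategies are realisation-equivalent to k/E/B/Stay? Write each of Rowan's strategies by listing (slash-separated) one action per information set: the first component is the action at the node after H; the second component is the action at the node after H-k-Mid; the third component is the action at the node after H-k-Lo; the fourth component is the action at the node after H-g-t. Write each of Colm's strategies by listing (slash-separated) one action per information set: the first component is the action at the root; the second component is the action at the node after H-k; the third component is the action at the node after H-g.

Row for k/E/B/Stay (columns T/Mid/r, T/Mid/t, T/Lo/r, T/Lo/t, H/Mid/r, H/Mid/t, H/Lo/r, H/Lo/t): (2,-3) (2,-3) (2,-3) (2,-3) (-2,5) (-2,5) (-3,0) (-3,0).
Under k/E/B/Stay, Rowan's choice at the node after H-g-t can never be reached regardless of what Colm does, so varying those choices leaves every outcome unchanged.
Holding the reachable choices fixed and varying the unreachable one freely already gives 2 equivalent strategies.
No other strategy reproduces this row, so those 2 are the full class: k/E/B/Stay, k/E/B/Out.

2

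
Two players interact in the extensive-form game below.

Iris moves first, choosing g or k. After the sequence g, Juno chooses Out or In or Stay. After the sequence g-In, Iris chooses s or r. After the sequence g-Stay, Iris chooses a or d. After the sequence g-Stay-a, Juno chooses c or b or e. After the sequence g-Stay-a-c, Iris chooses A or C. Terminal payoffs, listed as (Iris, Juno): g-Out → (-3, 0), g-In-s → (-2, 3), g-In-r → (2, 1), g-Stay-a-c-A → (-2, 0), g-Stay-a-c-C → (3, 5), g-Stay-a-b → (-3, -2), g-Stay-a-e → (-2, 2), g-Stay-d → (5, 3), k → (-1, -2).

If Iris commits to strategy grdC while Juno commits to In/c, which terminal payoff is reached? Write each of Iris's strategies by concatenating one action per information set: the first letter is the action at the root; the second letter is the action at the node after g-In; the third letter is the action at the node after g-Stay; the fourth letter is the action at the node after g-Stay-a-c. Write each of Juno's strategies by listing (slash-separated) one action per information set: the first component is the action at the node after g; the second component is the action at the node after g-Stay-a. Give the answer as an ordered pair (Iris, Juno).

Trace the play path from the root:
  Iris plays g
  Juno plays In at [g]
  Iris plays r at [g-In]
→ terminal payoff (2, 1).
(Iris's choice at the node after g-Stay is never reached on this path, so it doesn't affect the outcome.)

(2, 1)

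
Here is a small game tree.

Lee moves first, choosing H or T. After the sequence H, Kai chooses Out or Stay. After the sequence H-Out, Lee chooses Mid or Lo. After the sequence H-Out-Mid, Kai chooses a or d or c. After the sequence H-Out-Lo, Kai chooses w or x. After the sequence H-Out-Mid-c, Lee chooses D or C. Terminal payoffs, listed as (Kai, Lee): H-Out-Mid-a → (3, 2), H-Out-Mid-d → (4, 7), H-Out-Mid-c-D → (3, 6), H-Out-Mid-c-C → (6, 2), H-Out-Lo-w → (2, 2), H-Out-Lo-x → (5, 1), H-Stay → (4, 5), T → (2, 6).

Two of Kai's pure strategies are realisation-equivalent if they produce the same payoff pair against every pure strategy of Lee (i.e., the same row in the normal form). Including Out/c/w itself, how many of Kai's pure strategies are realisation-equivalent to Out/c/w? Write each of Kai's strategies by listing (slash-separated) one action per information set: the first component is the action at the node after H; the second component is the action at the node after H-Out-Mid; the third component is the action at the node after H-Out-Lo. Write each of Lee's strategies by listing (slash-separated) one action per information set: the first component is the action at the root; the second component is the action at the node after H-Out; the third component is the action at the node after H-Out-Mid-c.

1

Row for Out/c/w (columns H/Mid/D, H/Mid/C, H/Lo/D, H/Lo/C, T/Mid/D, T/Mid/C, T/Lo/D, T/Lo/C): (3,6) (6,2) (2,2) (2,2) (2,6) (2,6) (2,6) (2,6).
Every one of Kai's information sets is on the play path for some reply by Lee when Kai follows Out/c/w.
Changing the action at any of them therefore changes at least one column, so only Out/c/w itself gives this row.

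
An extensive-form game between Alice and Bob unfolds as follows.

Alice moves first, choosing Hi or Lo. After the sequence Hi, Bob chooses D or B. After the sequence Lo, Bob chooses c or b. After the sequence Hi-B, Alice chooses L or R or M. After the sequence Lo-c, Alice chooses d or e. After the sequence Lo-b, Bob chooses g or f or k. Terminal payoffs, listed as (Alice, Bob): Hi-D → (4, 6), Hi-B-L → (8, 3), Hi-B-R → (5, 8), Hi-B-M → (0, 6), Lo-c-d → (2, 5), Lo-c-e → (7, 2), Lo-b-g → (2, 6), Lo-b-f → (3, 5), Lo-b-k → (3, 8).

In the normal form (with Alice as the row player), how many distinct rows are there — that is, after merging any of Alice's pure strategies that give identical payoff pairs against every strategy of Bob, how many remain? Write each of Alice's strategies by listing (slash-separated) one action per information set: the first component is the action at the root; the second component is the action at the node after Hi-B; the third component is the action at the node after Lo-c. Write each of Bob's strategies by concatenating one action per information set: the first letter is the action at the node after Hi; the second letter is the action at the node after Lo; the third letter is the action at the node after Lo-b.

5

Alice has 12 pure strategies: Hi/L/d, Hi/L/e, Hi/R/d, Hi/R/e, Hi/M/d, Hi/M/e, Lo/L/d, Lo/L/e, Lo/R/d, Lo/R/e, Lo/M/d, Lo/M/e. Columns: Dcg, Dcf, Dck, Dbg, Dbf, Dbk, Bcg, Bcf, Bck, Bbg, Bbf, Bbk.
{Hi/L/d, Hi/L/e} → row (4,6) (4,6) (4,6) (4,6) (4,6) (4,6) (8,3) (8,3) (8,3) (8,3) (8,3) (8,3)
{Hi/R/d, Hi/R/e} → row (4,6) (4,6) (4,6) (4,6) (4,6) (4,6) (5,8) (5,8) (5,8) (5,8) (5,8) (5,8)
{Hi/M/d, Hi/M/e} → row (4,6) (4,6) (4,6) (4,6) (4,6) (4,6) (0,6) (0,6) (0,6) (0,6) (0,6) (0,6)
{Lo/L/d, Lo/R/d, Lo/M/d} → row (2,5) (2,5) (2,5) (2,6) (3,5) (3,8) (2,5) (2,5) (2,5) (2,6) (3,5) (3,8)
{Lo/L/e, Lo/R/e, Lo/M/e} → row (7,2) (7,2) (7,2) (2,6) (3,5) (3,8) (7,2) (7,2) (7,2) (2,6) (3,5) (3,8)
That's 5 distinct rows out of 12 strategies.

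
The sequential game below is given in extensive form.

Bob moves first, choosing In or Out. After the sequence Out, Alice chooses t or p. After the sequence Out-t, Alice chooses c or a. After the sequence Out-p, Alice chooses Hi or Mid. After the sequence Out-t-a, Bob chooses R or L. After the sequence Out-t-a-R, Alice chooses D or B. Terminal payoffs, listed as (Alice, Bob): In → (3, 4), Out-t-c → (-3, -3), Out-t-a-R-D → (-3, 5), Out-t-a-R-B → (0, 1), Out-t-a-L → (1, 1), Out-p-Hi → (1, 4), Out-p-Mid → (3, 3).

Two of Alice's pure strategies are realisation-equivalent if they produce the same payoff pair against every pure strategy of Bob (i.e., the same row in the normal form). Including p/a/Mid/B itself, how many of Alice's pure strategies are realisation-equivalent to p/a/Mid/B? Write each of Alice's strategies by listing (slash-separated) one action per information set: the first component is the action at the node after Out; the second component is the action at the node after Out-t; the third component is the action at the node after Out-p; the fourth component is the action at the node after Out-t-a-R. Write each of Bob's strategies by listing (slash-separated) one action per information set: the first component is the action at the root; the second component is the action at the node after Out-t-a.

4

Row for p/a/Mid/B (columns In/R, In/L, Out/R, Out/L): (3,4) (3,4) (3,3) (3,3).
Under p/a/Mid/B, Alice's choice at the node after Out-t and at the node after Out-t-a-R can never be reached regardless of what Bob does, so varying those choices leaves every outcome unchanged.
Holding the reachable choices fixed and varying the unreachable ones freely already gives 2 × 2 = 4 equivalent strategies.
No other strategy reproduces this row, so those 4 are the full class: p/c/Mid/D, p/c/Mid/B, p/a/Mid/D, p/a/Mid/B.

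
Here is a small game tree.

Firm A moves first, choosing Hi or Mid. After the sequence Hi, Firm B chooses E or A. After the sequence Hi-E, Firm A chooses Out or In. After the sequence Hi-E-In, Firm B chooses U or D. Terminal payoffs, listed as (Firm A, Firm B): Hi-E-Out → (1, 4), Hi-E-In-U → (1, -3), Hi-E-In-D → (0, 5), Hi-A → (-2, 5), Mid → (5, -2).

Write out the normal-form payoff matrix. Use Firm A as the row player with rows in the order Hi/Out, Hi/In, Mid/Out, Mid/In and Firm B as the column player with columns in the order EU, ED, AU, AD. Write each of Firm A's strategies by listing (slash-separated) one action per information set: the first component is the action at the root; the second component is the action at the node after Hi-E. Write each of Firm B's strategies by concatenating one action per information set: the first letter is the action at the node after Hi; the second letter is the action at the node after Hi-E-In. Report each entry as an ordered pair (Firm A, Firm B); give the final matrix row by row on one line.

              EU       ED       AU       AD
 Hi/Out    (1,4)    (1,4)   (-2,5)   (-2,5)
  Hi/In   (1,-3)    (0,5)   (-2,5)   (-2,5)
Mid/Out   (5,-2)   (5,-2)   (5,-2)   (5,-2)
 Mid/In   (5,-2)   (5,-2)   (5,-2)   (5,-2)

Hi/Out: (1,4) (1,4) (-2,5) (-2,5) | Hi/In: (1,-3) (0,5) (-2,5) (-2,5) | Mid/Out: (5,-2) (5,-2) (5,-2) (5,-2) | Mid/In: (5,-2) (5,-2) (5,-2) (5,-2)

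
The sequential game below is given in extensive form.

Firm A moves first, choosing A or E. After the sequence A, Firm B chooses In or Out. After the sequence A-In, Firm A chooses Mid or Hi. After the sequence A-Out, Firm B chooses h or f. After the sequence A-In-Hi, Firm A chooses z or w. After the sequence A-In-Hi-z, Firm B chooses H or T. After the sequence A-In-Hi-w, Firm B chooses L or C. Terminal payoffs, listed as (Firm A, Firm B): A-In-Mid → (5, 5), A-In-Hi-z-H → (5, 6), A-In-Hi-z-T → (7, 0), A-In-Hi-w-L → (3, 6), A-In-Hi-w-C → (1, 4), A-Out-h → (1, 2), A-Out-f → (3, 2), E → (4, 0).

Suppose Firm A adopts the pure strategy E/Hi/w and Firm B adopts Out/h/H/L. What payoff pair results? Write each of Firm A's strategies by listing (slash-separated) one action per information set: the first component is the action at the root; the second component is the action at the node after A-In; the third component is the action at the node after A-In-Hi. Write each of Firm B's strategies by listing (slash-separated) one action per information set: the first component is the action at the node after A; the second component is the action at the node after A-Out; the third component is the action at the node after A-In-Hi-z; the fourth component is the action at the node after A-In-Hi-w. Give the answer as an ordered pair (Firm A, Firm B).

(4, 0)

Trace the play path from the root:
  Firm A plays E
→ terminal payoff (4, 0).
(Firm A's choice at the node after A-In is never reached on this path, so it doesn't affect the outcome.)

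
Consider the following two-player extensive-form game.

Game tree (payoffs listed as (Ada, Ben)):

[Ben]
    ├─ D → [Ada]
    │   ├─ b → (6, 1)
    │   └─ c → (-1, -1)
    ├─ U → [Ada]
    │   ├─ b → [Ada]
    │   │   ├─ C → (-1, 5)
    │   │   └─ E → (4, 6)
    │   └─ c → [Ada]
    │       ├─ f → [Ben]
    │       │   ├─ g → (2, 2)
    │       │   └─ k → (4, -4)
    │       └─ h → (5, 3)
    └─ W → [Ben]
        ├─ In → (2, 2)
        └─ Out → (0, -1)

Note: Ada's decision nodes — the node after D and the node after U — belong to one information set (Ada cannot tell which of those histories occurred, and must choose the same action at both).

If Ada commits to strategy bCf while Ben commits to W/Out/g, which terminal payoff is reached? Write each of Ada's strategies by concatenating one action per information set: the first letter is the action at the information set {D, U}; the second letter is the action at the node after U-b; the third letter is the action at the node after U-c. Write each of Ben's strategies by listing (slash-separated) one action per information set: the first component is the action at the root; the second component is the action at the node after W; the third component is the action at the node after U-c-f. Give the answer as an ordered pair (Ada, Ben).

Trace the play path from the root:
  Ben plays W
  Ben plays Out at [W]
→ terminal payoff (0, -1).
(Ada's choice at the information set {D, U} is never reached on this path, so it doesn't affect the outcome.)

(0, -1)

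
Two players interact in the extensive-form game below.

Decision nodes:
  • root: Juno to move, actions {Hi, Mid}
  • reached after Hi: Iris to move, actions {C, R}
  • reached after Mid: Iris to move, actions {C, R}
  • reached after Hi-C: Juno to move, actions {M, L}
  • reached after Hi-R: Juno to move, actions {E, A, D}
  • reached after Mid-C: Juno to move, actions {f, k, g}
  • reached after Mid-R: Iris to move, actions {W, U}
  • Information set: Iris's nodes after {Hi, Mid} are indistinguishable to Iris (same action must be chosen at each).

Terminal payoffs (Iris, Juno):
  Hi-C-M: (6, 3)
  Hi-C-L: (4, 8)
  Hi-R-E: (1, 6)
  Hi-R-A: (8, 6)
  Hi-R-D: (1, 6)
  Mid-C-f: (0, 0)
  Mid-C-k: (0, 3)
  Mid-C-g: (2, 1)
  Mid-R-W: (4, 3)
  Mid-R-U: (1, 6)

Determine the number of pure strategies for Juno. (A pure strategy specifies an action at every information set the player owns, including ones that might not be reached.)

36

Juno owns the root with actions {Hi, Mid} — two choices.
Juno owns the node after Hi-C with actions {M, L} — two choices.
Juno owns the node after Hi-R with actions {E, A, D} — three choices.
Juno owns the node after Mid-C with actions {f, k, g} — three choices.
A pure strategy fixes one action at each information set independently, so the count is the product 2 × 2 × 3 × 3 = 36.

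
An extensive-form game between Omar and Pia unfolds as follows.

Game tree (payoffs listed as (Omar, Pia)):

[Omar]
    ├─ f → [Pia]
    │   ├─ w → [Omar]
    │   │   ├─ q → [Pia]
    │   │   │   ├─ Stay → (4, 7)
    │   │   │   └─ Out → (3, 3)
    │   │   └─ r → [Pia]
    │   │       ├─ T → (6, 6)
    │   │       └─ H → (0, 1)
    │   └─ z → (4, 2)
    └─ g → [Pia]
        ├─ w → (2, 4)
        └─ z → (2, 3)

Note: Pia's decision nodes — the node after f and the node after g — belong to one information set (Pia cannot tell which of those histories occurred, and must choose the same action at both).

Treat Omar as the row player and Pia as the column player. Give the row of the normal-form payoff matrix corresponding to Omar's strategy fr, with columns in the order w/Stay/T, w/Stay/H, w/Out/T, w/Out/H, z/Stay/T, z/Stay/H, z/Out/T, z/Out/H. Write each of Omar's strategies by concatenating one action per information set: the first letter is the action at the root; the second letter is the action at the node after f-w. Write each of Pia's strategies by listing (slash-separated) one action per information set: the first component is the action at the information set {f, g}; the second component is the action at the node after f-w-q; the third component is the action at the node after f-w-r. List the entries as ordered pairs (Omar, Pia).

vs w/Stay/T: Omar plays f → Pia plays w at [f] → Omar plays r at [f-w] → Pia plays T at [f-w-r] → (6, 6)
vs w/Stay/H: Omar plays f → Pia plays w at [f] → Omar plays r at [f-w] → Pia plays H at [f-w-r] → (0, 1)
vs w/Out/T: Omar plays f → Pia plays w at [f] → Omar plays r at [f-w] → Pia plays T at [f-w-r] → (6, 6)
vs w/Out/H: Omar plays f → Pia plays w at [f] → Omar plays r at [f-w] → Pia plays H at [f-w-r] → (0, 1)
vs z/Stay/T: Omar plays f → Pia plays z at [f] → (4, 2)
vs z/Stay/H: Omar plays f → Pia plays z at [f] → (4, 2)
vs z/Out/T: Omar plays f → Pia plays z at [f] → (4, 2)
vs z/Out/H: Omar plays f → Pia plays z at [f] → (4, 2)

(6,6) (0,1) (6,6) (0,1) (4,2) (4,2) (4,2) (4,2)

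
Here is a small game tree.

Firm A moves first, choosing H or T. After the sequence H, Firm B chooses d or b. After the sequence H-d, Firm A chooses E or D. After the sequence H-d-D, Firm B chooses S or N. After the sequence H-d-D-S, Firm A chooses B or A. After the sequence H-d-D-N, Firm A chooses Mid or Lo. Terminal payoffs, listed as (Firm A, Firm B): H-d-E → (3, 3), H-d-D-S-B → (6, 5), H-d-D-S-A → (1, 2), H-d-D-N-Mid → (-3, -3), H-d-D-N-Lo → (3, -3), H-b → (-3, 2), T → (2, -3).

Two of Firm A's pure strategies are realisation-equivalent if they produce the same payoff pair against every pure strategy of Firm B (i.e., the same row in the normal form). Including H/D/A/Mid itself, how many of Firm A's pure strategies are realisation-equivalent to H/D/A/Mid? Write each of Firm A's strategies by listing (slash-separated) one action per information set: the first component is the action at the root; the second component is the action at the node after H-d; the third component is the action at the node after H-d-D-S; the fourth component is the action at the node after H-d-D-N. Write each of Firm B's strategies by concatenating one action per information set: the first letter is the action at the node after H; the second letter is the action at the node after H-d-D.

Row for H/D/A/Mid (columns dS, dN, bS, bN): (1,2) (-3,-3) (-3,2) (-3,2).
Every one of Firm A's information sets is on the play path for some reply by Firm B when Firm A follows H/D/A/Mid.
Changing the action at any of them therefore changes at least one column, so only H/D/A/Mid itself gives this row.

1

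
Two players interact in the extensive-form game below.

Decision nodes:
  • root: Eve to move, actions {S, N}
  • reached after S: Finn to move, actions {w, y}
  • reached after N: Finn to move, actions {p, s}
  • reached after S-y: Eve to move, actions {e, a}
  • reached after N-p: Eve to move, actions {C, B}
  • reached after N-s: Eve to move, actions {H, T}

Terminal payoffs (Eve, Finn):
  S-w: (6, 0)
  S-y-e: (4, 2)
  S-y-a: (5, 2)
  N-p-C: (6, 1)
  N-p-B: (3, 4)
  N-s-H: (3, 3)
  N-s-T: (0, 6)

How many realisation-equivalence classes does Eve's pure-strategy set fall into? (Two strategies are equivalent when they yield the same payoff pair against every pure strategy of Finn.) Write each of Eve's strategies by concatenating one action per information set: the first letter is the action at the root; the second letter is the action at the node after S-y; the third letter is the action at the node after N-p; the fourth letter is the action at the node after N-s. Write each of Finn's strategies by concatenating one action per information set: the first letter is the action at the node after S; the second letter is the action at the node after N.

6

Eve has 16 pure strategies: SeCH, SeCT, SeBH, SeBT, SaCH, SaCT, SaBH, SaBT, NeCH, NeCT, NeBH, NeBT, NaCH, NaCT, NaBH, NaBT. Columns: wp, ws, yp, ys.
{SeCH, SeCT, SeBH, SeBT} → row (6,0) (6,0) (4,2) (4,2)
{SaCH, SaCT, SaBH, SaBT} → row (6,0) (6,0) (5,2) (5,2)
{NeCH, NaCH} → row (6,1) (3,3) (6,1) (3,3)
{NeCT, NaCT} → row (6,1) (0,6) (6,1) (0,6)
{NeBH, NaBH} → row (3,4) (3,3) (3,4) (3,3)
{NeBT, NaBT} → row (3,4) (0,6) (3,4) (0,6)
That's 6 distinct rows out of 16 strategies.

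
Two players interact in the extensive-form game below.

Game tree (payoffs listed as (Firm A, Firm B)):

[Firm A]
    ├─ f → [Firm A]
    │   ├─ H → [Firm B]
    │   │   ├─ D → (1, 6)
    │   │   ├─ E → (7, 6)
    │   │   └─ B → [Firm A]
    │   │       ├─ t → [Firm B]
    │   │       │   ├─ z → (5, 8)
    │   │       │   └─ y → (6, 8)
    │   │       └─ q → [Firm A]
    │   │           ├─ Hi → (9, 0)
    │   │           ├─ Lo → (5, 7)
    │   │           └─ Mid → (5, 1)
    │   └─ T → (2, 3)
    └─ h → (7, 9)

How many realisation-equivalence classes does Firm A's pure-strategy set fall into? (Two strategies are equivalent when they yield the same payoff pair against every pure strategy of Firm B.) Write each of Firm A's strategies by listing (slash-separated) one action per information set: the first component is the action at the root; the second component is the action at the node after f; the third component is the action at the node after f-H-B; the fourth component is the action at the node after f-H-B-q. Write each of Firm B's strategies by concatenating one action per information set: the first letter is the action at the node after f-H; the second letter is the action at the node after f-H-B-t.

Firm A has 24 pure strategies: f/H/t/Hi, f/H/t/Lo, f/H/t/Mid, f/H/q/Hi, f/H/q/Lo, f/H/q/Mid, f/T/t/Hi, f/T/t/Lo, f/T/t/Mid, f/T/q/Hi, f/T/q/Lo, f/T/q/Mid, h/H/t/Hi, h/H/t/Lo, h/H/t/Mid, h/H/q/Hi, h/H/q/Lo, h/H/q/Mid, h/T/t/Hi, h/T/t/Lo, h/T/t/Mid, h/T/q/Hi, h/T/q/Lo, h/T/q/Mid. Columns: Dz, Dy, Ez, Ey, Bz, By.
{f/H/t/Hi, f/H/t/Lo, f/H/t/Mid} → row (1,6) (1,6) (7,6) (7,6) (5,8) (6,8)
{f/H/q/Hi} → row (1,6) (1,6) (7,6) (7,6) (9,0) (9,0)
{f/H/q/Lo} → row (1,6) (1,6) (7,6) (7,6) (5,7) (5,7)
{f/H/q/Mid} → row (1,6) (1,6) (7,6) (7,6) (5,1) (5,1)
{f/T/t/Hi, f/T/t/Lo, f/T/t/Mid, f/T/q/Hi, f/T/q/Lo, f/T/q/Mid} → row (2,3) (2,3) (2,3) (2,3) (2,3) (2,3)
{h/H/t/Hi, h/H/t/Lo, h/H/t/Mid, h/H/q/Hi, h/H/q/Lo, h/H/q/Mid, h/T/t/Hi, h/T/t/Lo, h/T/t/Mid, h/T/q/Hi, h/T/q/Lo, h/T/q/Mid} → row (7,9) (7,9) (7,9) (7,9) (7,9) (7,9)
That's 6 distinct rows out of 24 strategies.

6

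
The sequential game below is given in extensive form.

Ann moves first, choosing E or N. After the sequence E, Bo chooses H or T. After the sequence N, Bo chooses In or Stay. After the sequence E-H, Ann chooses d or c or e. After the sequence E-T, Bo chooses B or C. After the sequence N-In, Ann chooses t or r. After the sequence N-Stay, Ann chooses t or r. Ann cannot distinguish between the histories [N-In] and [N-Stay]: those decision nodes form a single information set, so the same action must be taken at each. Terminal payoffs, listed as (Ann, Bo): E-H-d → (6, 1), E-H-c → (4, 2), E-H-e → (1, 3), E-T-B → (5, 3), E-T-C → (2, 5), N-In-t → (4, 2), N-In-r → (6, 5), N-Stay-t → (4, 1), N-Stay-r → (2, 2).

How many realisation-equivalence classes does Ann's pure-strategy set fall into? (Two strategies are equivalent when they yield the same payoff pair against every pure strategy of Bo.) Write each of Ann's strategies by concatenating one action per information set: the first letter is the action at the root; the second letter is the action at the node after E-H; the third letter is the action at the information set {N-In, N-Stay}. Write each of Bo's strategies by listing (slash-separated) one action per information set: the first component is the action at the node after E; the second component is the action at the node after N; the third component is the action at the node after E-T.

Ann has 12 pure strategies: Edt, Edr, Ect, Ecr, Eet, Eer, Ndt, Ndr, Nct, Ncr, Net, Ner. Columns: H/In/B, H/In/C, H/Stay/B, H/Stay/C, T/In/B, T/In/C, T/Stay/B, T/Stay/C.
{Edt, Edr} → row (6,1) (6,1) (6,1) (6,1) (5,3) (2,5) (5,3) (2,5)
{Ect, Ecr} → row (4,2) (4,2) (4,2) (4,2) (5,3) (2,5) (5,3) (2,5)
{Eet, Eer} → row (1,3) (1,3) (1,3) (1,3) (5,3) (2,5) (5,3) (2,5)
{Ndt, Nct, Net} → row (4,2) (4,2) (4,1) (4,1) (4,2) (4,2) (4,1) (4,1)
{Ndr, Ncr, Ner} → row (6,5) (6,5) (2,2) (2,2) (6,5) (6,5) (2,2) (2,2)
That's 5 distinct rows out of 12 strategies.

5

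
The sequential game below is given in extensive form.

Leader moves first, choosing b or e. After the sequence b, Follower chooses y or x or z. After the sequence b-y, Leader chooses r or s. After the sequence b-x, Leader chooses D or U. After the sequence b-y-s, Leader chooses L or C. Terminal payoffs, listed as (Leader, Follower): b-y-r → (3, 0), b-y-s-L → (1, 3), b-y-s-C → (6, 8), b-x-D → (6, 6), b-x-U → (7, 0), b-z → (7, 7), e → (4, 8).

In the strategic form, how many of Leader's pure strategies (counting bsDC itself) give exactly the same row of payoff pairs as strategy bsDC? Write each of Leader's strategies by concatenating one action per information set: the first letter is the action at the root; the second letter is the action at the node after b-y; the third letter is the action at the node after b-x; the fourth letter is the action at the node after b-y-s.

Row for bsDC (columns y, x, z): (6,8) (6,6) (7,7).
Every one of Leader's information sets is on the play path for some reply by Follower when Leader follows bsDC.
Changing the action at any of them therefore changes at least one column, so only bsDC itself gives this row.

1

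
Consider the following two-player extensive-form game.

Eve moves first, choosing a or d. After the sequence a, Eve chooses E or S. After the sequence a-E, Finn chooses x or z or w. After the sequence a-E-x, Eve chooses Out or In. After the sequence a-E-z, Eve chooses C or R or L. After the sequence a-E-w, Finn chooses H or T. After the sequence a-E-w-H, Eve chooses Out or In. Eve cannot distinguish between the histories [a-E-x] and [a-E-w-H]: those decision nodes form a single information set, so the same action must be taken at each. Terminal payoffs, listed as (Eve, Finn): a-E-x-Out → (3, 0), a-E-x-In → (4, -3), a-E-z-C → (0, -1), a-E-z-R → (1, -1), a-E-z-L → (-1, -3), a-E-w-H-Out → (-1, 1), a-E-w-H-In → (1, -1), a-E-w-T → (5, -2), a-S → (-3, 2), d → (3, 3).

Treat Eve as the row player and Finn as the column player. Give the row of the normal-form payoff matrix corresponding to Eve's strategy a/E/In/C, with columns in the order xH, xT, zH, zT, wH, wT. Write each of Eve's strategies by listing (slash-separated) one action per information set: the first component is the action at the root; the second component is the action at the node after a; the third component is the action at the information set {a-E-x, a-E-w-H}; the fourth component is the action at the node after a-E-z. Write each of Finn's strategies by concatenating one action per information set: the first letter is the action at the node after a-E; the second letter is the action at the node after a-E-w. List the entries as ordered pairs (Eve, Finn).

vs xH: Eve plays a → Eve plays E at [a] → Finn plays x at [a-E] → Eve plays In at [a-E-x] → (4, -3)
vs xT: Eve plays a → Eve plays E at [a] → Finn plays x at [a-E] → Eve plays In at [a-E-x] → (4, -3)
vs zH: Eve plays a → Eve plays E at [a] → Finn plays z at [a-E] → Eve plays C at [a-E-z] → (0, -1)
vs zT: Eve plays a → Eve plays E at [a] → Finn plays z at [a-E] → Eve plays C at [a-E-z] → (0, -1)
vs wH: Eve plays a → Eve plays E at [a] → Finn plays w at [a-E] → Finn plays H at [a-E-w] → Eve plays In at [a-E-w-H] → (1, -1)
vs wT: Eve plays a → Eve plays E at [a] → Finn plays w at [a-E] → Finn plays T at [a-E-w] → (5, -2)

(4,-3) (4,-3) (0,-1) (0,-1) (1,-1) (5,-2)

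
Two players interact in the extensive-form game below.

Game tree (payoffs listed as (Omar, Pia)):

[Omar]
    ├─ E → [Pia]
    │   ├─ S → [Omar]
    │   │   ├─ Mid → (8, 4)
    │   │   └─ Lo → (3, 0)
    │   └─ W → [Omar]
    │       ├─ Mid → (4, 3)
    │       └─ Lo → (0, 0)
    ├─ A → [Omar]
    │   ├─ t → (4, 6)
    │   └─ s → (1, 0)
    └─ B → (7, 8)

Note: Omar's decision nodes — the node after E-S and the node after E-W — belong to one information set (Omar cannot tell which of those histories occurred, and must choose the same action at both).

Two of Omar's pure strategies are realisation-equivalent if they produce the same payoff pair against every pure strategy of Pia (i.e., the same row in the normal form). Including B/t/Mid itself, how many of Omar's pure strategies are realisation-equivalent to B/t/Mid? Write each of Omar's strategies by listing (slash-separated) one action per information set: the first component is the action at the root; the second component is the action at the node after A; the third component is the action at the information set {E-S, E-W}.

4

Row for B/t/Mid (columns S, W): (7,8) (7,8).
Under B/t/Mid, Omar's choice at the node after A and at the information set {E-S, E-W} can never be reached regardless of what Pia does, so varying those choices leaves every outcome unchanged.
Holding the reachable choices fixed and varying the unreachable ones freely already gives 2 × 2 = 4 equivalent strategies.
No other strategy reproduces this row, so those 4 are the full class: B/t/Mid, B/t/Lo, B/s/Mid, B/s/Lo.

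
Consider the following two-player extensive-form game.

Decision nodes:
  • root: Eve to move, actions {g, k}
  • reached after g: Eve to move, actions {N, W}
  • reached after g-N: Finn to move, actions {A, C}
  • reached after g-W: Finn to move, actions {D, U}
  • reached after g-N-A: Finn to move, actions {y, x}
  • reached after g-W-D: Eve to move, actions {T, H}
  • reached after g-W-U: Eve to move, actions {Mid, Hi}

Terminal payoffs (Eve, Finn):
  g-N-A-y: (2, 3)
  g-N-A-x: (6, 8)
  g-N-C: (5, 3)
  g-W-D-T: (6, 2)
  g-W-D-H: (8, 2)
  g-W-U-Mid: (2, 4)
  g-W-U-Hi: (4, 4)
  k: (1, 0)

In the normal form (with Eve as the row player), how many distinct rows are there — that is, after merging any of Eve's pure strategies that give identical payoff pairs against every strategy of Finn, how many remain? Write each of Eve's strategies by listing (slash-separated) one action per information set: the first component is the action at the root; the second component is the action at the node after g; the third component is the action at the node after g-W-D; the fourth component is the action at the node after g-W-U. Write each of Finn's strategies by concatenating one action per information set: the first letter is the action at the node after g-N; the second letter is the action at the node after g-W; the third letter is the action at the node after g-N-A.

6

Eve has 16 pure strategies: g/N/T/Mid, g/N/T/Hi, g/N/H/Mid, g/N/H/Hi, g/W/T/Mid, g/W/T/Hi, g/W/H/Mid, g/W/H/Hi, k/N/T/Mid, k/N/T/Hi, k/N/H/Mid, k/N/H/Hi, k/W/T/Mid, k/W/T/Hi, k/W/H/Mid, k/W/H/Hi. Columns: ADy, ADx, AUy, AUx, CDy, CDx, CUy, CUx.
{g/N/T/Mid, g/N/T/Hi, g/N/H/Mid, g/N/H/Hi} → row (2,3) (6,8) (2,3) (6,8) (5,3) (5,3) (5,3) (5,3)
{g/W/T/Mid} → row (6,2) (6,2) (2,4) (2,4) (6,2) (6,2) (2,4) (2,4)
{g/W/T/Hi} → row (6,2) (6,2) (4,4) (4,4) (6,2) (6,2) (4,4) (4,4)
{g/W/H/Mid} → row (8,2) (8,2) (2,4) (2,4) (8,2) (8,2) (2,4) (2,4)
{g/W/H/Hi} → row (8,2) (8,2) (4,4) (4,4) (8,2) (8,2) (4,4) (4,4)
{k/N/T/Mid, k/N/T/Hi, k/N/H/Mid, k/N/H/Hi, k/W/T/Mid, k/W/T/Hi, k/W/H/Mid, k/W/H/Hi} → row (1,0) (1,0) (1,0) (1,0) (1,0) (1,0) (1,0) (1,0)
That's 6 distinct rows out of 16 strategies.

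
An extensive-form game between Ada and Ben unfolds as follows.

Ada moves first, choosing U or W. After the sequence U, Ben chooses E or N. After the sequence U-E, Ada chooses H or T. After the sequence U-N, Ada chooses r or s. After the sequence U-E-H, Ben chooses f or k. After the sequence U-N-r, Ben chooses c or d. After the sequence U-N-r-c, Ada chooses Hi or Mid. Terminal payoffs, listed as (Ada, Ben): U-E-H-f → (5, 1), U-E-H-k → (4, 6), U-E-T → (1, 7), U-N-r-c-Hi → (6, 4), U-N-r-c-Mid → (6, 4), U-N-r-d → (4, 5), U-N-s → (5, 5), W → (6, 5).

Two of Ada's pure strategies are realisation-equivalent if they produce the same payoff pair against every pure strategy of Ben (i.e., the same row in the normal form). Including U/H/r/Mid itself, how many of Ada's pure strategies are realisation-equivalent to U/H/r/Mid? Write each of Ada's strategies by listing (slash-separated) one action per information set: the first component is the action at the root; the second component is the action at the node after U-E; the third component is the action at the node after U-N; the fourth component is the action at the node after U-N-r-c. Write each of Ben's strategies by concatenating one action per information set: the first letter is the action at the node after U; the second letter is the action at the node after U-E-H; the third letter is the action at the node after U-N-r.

Row for U/H/r/Mid (columns Efc, Efd, Ekc, Ekd, Nfc, Nfd, Nkc, Nkd): (5,1) (5,1) (4,6) (4,6) (6,4) (4,5) (6,4) (4,5).
Every one of Ada's information sets is on the play path for some reply by Ben when Ada follows U/H/r/Mid.
Even so, U/H/r/Hi happens to produce the same payoff in every column — so 2 strategies share this row.

2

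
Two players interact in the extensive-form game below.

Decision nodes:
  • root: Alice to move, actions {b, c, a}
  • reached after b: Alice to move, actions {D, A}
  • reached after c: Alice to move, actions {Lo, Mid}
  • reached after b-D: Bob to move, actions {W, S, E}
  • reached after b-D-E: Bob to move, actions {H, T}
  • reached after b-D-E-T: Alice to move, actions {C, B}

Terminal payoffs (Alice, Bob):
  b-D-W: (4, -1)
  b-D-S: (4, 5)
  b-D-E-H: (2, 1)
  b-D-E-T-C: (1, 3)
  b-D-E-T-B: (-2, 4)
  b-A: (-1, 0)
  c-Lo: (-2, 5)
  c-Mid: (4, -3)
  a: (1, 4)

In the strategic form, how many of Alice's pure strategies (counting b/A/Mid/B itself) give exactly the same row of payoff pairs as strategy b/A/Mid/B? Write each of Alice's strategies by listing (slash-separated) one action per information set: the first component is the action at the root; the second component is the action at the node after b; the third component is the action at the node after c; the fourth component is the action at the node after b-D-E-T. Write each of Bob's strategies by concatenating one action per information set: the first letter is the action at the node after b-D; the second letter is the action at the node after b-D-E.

Row for b/A/Mid/B (columns WH, WT, SH, ST, EH, ET): (-1,0) (-1,0) (-1,0) (-1,0) (-1,0) (-1,0).
Under b/A/Mid/B, Alice's choice at the node after c and at the node after b-D-E-T can never be reached regardless of what Bob does, so varying those choices leaves every outcome unchanged.
Holding the reachable choices fixed and varying the unreachable ones freely already gives 2 × 2 = 4 equivalent strategies.
No other strategy reproduces this row, so those 4 are the full class: b/A/Lo/C, b/A/Lo/B, b/A/Mid/C, b/A/Mid/B.

4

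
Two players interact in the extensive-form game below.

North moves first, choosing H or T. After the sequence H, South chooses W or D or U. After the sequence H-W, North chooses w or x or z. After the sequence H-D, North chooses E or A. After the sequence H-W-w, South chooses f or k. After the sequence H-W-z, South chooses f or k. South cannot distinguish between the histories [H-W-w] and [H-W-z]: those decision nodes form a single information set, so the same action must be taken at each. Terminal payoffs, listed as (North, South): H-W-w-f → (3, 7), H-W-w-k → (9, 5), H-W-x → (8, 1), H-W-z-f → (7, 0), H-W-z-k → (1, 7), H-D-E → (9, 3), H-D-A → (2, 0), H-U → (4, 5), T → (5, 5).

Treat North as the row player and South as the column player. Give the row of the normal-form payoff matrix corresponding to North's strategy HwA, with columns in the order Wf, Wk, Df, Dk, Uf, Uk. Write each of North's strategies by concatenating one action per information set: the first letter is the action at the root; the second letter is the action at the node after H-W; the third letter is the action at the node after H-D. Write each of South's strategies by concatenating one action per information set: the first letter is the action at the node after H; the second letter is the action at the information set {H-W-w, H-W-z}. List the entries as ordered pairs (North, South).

vs Wf: North plays H → South plays W at [H] → North plays w at [H-W] → South plays f at [H-W-w] → (3, 7)
vs Wk: North plays H → South plays W at [H] → North plays w at [H-W] → South plays k at [H-W-w] → (9, 5)
vs Df: North plays H → South plays D at [H] → North plays A at [H-D] → (2, 0)
vs Dk: North plays H → South plays D at [H] → North plays A at [H-D] → (2, 0)
vs Uf: North plays H → South plays U at [H] → (4, 5)
vs Uk: North plays H → South plays U at [H] → (4, 5)

(3,7) (9,5) (2,0) (2,0) (4,5) (4,5)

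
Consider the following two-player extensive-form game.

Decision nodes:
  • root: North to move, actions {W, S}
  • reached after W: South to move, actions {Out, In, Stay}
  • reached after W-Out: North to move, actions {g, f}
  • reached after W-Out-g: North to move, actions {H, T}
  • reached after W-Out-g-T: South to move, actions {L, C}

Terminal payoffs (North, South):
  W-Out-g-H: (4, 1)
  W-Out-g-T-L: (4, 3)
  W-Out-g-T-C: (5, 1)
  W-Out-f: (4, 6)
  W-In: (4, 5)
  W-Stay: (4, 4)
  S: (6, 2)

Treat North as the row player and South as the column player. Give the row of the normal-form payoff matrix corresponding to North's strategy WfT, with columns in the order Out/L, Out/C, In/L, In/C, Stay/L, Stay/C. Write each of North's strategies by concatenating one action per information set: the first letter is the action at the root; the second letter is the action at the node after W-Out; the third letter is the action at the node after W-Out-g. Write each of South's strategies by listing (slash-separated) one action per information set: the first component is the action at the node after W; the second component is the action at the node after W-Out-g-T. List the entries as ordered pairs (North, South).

vs Out/L: North plays W → South plays Out at [W] → North plays f at [W-Out] → (4, 6)
vs Out/C: North plays W → South plays Out at [W] → North plays f at [W-Out] → (4, 6)
vs In/L: North plays W → South plays In at [W] → (4, 5)
vs In/C: North plays W → South plays In at [W] → (4, 5)
vs Stay/L: North plays W → South plays Stay at [W] → (4, 4)
vs Stay/C: North plays W → South plays Stay at [W] → (4, 4)

(4,6) (4,6) (4,5) (4,5) (4,4) (4,4)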